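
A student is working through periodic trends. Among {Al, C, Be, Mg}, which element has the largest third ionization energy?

Be

Consider each +2 ion: Al²⁺ still has 1 valence electron; C²⁺ still has 2 valence electrons; Be²⁺ is the bare [He] core; Mg²⁺ is the bare [Ne] core.
Breaking into a closed-shell core is much more expensive than removing a leftover valence electron — Mg and Be have the largest IE_3 here.
Valence configurations: Al²⁺ [Ne]3s¹, C²⁺ [He]2s².
Approximate IE_3 values (kJ/mol): Al 2745, C 4620, Be 14849, Mg 7733.
Overall IE_3 order: Al < C < Mg < Be.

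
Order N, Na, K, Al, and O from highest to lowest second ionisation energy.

The second ionization energy removes an electron from the +1 ion. For each element: N⁺ still has 4 valence electrons; Na⁺ is the bare [Ne] core; K⁺ is the bare [Ar] core; Al⁺ still has 2 valence electrons; O⁺ still has 5 valence electrons.
Usually core removal costs more than valence removal, but here the competition is close: a tightly held n=2 valence electron can cost more to remove than an n=3 core electron, so the actual values have to decide it.
Valence configurations: N⁺ [He]2s²2p², Al⁺ [Ne]3s², O⁺ [He]2s²2p³.
Approximate IE_2 values (kJ/mol): N 2856, Na 4562, K 3052, Al 1817, O 3388.
So the second ionization energies run Al < N < K < O < Na.

Na > O > K > N > Al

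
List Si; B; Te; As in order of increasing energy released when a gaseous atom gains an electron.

B < As < Si < Te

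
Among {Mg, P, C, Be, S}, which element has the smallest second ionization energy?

Mg

The second ionization energy removes an electron from the +1 ion. For each element: Mg⁺ still has 1 valence electron; P⁺ still has 4 valence electrons; C⁺ still has 3 valence electrons; Be⁺ still has 1 valence electron; S⁺ still has 5 valence electrons.
All are still removing valence electrons, so compare the +1 ions as you would atoms: IE_2 generally rises across a period (higher Z_eff) and falls down a group (larger shell), subject to the usual subshell exceptions.
Valence configurations: Mg⁺ [Ne]3s¹, P⁺ [Ne]3s²3p², C⁺ [He]2s²2p¹, Be⁺ [He]2s¹, S⁺ [Ne]3s²3p³.
The numbers (kJ/mol): Mg 1451, P 1907, C 2353, Be 1757, S 2252.
Overall IE_2 order: Mg < Be < P < S < C.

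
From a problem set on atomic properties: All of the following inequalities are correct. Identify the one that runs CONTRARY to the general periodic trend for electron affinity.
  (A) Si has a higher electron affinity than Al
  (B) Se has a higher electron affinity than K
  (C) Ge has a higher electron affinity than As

(C)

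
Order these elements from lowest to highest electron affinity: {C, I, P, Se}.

P, C, Se, I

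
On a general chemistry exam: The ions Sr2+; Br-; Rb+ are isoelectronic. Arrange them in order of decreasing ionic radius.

Br-, Rb+, Sr2+

All of these have 36 electrons, so size is governed by nuclear charge alone: the more protons, the stronger the pull on the same electron cloud, and the smaller the ion.
Nuclear charges: Sr2+ (Z=38), Rb+ (Z=37), Br- (Z=35).
Largest to smallest: Br- > Rb+ > Sr2+.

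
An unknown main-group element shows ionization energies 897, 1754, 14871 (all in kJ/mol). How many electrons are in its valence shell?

Look for the largest jump between consecutive ionization energies: IE3/IE2 ≈ 8.5, far larger than any earlier ratio.
That jump marks the point where a core electron is being removed. So the atom has 2 valence electrons.

2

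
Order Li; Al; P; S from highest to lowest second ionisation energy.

Li > S > P > Al

Consider each +1 ion: Li⁺ is the bare [He] core; Al⁺ still has 2 valence electrons; P⁺ still has 4 valence electrons; S⁺ still has 5 valence electrons.
Core electrons are held far more tightly than valence electrons, so Li tops the IE_2 order.
Valence configurations: Al⁺ [Ne]3s², P⁺ [Ne]3s²3p², S⁺ [Ne]3s²3p³.
Approximate IE_2 values (kJ/mol): Li 7298, Al 1817, P 1907, S 2252.
So the second ionization energies run Al < P < S < Li.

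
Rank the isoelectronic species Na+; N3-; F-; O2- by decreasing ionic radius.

All of these have 10 electrons, so size is governed by nuclear charge alone: the more protons, the stronger the pull on the same electron cloud, and the smaller the ion.
Nuclear charges: Na+ (Z=11), F- (Z=9), O2- (Z=8), N3- (Z=7).
Largest to smallest: N3- > O2- > F- > Na+.

N3- > O2- > F- > Na+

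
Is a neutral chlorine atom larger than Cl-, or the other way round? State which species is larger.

Forming Cl- adds 1 electron to Cl. More electron–electron repulsion in the same shell, with unchanged nuclear charge, lets the cloud expand.
An anion is larger than its parent atom: Cl- > Cl.

Cl-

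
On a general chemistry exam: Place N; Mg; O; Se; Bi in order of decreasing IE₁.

N > O > Se > Mg > Bi

Removing the outermost electron gets harder across a period and easier down a group.
Neither a single period nor a single group — weigh both effects.
Mg > Bi: the two effects oppose for this pair; the down-group effect wins (738 vs 703 kJ/mol).
Se > Mg: the two effects oppose for this pair; the across-period effect wins (941 vs 738 kJ/mol).
O > Se: they share group 16; the group trend gives O the larger value.
N > O: this pair runs against the simple trend — see the exception note.
Note the exception: N has a higher first ionization energy than O, contrary to the simple trend — pairing an electron in O's 2p⁴ costs repulsion energy, so O ionizes more easily than half-filled N (2p³).
Approximate values (kJ/mol): N 1402, O 1314, Mg 738, Se 941, Bi 703.
So from highest to lowest: N > O > Se > Mg > Bi.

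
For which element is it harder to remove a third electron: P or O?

IE_3 is the cost of taking one more electron from the +2 cation: P²⁺ still has 3 valence electrons; O²⁺ still has 4 valence electrons.
All are still removing valence electrons, so compare the +2 ions as you would atoms: IE_3 generally rises across a period (higher Z_eff) and falls down a group (larger shell), subject to the usual subshell exceptions.
Valence configurations: P²⁺ [Ne]3s²3p¹, O²⁺ [He]2s²2p².
Tabulated IE_3 (kJ/mol): P 2914, O 5300.
Putting it together, IE_3: P < O.

O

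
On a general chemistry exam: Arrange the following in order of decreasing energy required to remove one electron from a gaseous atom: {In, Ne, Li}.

Ne, In, Li

Li is in period 2, group 1; Ne is in period 2, group 18; In is in period 5, group 13.
Removing the outermost electron gets harder across a period and easier down a group.
These span different periods and groups, so the two trends combine.
In > Li: period and group pull opposite ways; the across-period shift dominates (558 vs 520 kJ/mol).
Ne > In: relative to In, both the across-period and down-group shifts push Ne's first ionization energy up.
Tabulated first ionization energy (kJ/mol): Li 520, Ne 2081, In 558.
So from highest to lowest: Ne > In > Li.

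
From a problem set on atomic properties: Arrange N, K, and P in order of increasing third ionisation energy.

P < K < N

The third ionization energy removes an electron from the +2 ion. For each element: N²⁺ still has 3 valence electrons; K²⁺ is already 1 electron into the core; P²⁺ still has 3 valence electrons.
Usually core removal costs more than valence removal, but here the competition is close: a tightly held n=2 valence electron can cost more to remove than an n=3 core electron, so the actual values have to decide it.
Valence configurations: N²⁺ [He]2s²2p¹, P²⁺ [Ne]3s²3p¹.
Tabulated IE_3 (kJ/mol): N 4578, K 4420, P 2914.
Hence IE_3: P < K < N.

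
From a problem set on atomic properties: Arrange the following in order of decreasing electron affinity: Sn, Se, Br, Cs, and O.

Adding an electron releases more energy for atoms nearer the top right (short of the noble gases).
These span different periods and groups, so the two trends combine.
Sn > Cs: relative to Cs, both the across-period and down-group shifts push Sn's electron affinity up.
O > Sn: both effects reinforce here, so O is clearly the higher of the two.
Se > O: this pair runs against the simple trend — see the exception note.
Br > Se: both are in period 4; the period trend gives Br the larger value.
Note the exception: Se has a higher electron affinity than O, contrary to the simple trend — O's compact 2p subshell gives strong electron–electron repulsion on the added electron.
Approximate values (kJ/mol): O 141, Se 195, Br 325, Sn 107, Cs 46.
So from highest to lowest: Br > Se > O > Sn > Cs.

Br > Se > O > Sn > Cs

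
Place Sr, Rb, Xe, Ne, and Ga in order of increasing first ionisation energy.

Rb, Sr, Ga, Xe, Ne

First ionization energy rises across a period (greater Z_eff holds electrons more tightly) and falls down a group (valence electrons are farther from the nucleus).
Here both period and group differ, so the two effects have to be weighed against each other.
Sr > Rb: Sr lies to the right of Rb in period 5, so the across-period effect alone puts Sr higher.
Ga > Sr: relative to Sr, both the across-period and down-group shifts push Ga's first ionization energy up.
Xe > Ga: the two effects oppose for this pair; the across-period effect wins (1170 vs 579 kJ/mol).
Ne > Xe: Ne sits above Xe in group 18, so the down-group effect alone puts Ne higher.
Approximate values (kJ/mol): Ne 2081, Ga 579, Rb 403, Sr 550, Xe 1170.
So from lowest to highest: Rb < Sr < Ga < Xe < Ne.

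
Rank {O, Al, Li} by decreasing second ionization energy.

Li, O, Al

After 1 electron has been removed, what remains? O⁺ still has 5 valence electrons; Al⁺ still has 2 valence electrons; Li⁺ is the bare [He] core.
Breaking into a closed-shell core is much more expensive than removing a leftover valence electron — Li has the largest IE_2 here.
Valence configurations: O⁺ [He]2s²2p³, Al⁺ [Ne]3s².
The numbers (kJ/mol): O 3388, Al 1817, Li 7298.
Overall IE_2 order: Al < O < Li.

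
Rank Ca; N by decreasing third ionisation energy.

Ca > N

The third ionization energy removes an electron from the +2 ion. For each element: Ca²⁺ is the bare [Ar] core; N²⁺ still has 3 valence electrons.
Breaking into a closed-shell core is much more expensive than removing a leftover valence electron — Ca has the largest IE_3 here.
Tabulated IE_3 (kJ/mol): Ca 4912, N 4578.
Putting it together, IE_3: N < Ca.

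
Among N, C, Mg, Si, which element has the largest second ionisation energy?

N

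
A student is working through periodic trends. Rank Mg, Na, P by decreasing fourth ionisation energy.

Consider each +3 ion: Mg³⁺ is already 1 electron into the core; Na³⁺ is already 2 electrons into the core; P³⁺ still has 2 valence electrons.
Pulling an electron out of a noble-gas core costs far more than removing a remaining valence electron, so Na and Mg sit at the high end of IE_4.
Tabulated IE_4 (kJ/mol): Mg 10543, Na 9543, P 4964.
Overall IE_4 order: P < Na < Mg.

Mg > Na > P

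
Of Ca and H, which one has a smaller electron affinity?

Ca

EA tends to increase across a period and decrease down a group, though the pattern is less regular than for IE or radius.
Here both period and group differ, so the two effects have to be weighed against each other.
H > Ca: period and group pull opposite ways; the down-group shift dominates (73 vs 2 kJ/mol).
Tabulated electron affinity (kJ/mol): H 73, Ca 2.
So Ca has the smaller electron affinity (Ca < H).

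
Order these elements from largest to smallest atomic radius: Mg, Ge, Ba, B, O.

Atomic radius shrinks across a period as nuclear charge pulls the same shell inward, and grows down a group as new shells are added.
Here both period and group differ, so the two effects have to be weighed against each other.
B > O: B lies to the left of O in period 2, so the across-period effect alone puts B larger.
Ge > B: period and group pull opposite ways; the down-group shift dominates (121 vs 85 pm).
Mg > Ge: period and group pull opposite ways; the across-period shift dominates (139 vs 121 pm).
Ba > Mg: they share group 2; the group trend gives Ba the larger value.
For reference (pm): B 85, O 63, Mg 139, Ge 121, Ba 196.
So from largest to smallest: Ba > Mg > Ge > B > O.

Ba > Mg > Ge > B > O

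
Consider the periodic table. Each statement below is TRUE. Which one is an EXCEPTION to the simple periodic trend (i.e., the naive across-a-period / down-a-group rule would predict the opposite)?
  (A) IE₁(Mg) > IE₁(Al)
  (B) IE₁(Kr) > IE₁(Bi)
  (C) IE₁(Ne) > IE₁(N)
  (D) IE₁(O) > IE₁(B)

(A)

The general trend: first ionisation energy increases across a period and decreases down a group.
(A) Mg (period 3, group 2) vs Al (period 3, group 13): the stated order contradicts the simple trend.
(B) Kr (period 4, group 18) vs Bi (period 6, group 15): the stated order agrees with the simple trend.
(C) Ne (period 2, group 18) vs N (period 2, group 15): the stated order agrees with the simple trend.
(D) O (period 2, group 16) vs B (period 2, group 13): the stated order agrees with the simple trend.
The exception is (A): Al's single 3p electron is easier to remove than one from Mg's filled 3s².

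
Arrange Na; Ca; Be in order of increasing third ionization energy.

After 2 electrons have been removed, what remains? Na²⁺ is already 1 electron into the core; Ca²⁺ is the bare [Ar] core; Be²⁺ is the bare [He] core.
All of these are removing an electron from a noble-gas core or deeper; the smaller core (lower principal quantum number) is held far more tightly, and within a period the higher nuclear charge binds the same core more tightly.
Approximate IE_3 values (kJ/mol): Na 6910, Ca 4912, Be 14849.
Hence IE_3: Ca < Na < Be.

Ca < Na < Be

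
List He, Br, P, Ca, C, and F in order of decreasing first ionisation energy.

He > F > Br > C > P > Ca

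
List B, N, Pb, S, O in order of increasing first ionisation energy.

IE₁ increases left→right with effective nuclear charge and decreases top→bottom as the valence shell moves farther out.
Here both period and group differ, so the two effects have to be weighed against each other.
B > Pb: period and group pull opposite ways; the down-group shift dominates (801 vs 716 kJ/mol).
S > B: period and group pull opposite ways; the across-period shift dominates (1000 vs 801 kJ/mol).
O > S: they share group 16; the group trend gives O the larger value.
N > O: this pair runs against the simple trend — see the exception note.
Note the exception: N has a higher first ionization energy than O, contrary to the simple trend — pairing an electron in O's 2p⁴ costs repulsion energy, so O ionizes more easily than half-filled N (2p³).
Tabulated first ionization energy (kJ/mol): B 801, N 1402, O 1314, S 1000, Pb 716.
So from lowest to highest: Pb < B < S < O < N.

Pb < B < S < O < N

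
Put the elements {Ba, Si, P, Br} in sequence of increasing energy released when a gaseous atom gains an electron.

Ba < P < Si < Br

Si is in period 3, group 14; P is in period 3, group 15; Br is in period 4, group 17; Ba is in period 6, group 2.
Adding an electron releases more energy for atoms nearer the top right (short of the noble gases).
Neither a single period nor a single group — weigh both effects.
P > Ba: relative to Ba, both the across-period and down-group shifts push P's electron affinity up.
Si > P: this pair runs against the simple trend — see the exception note.
Br > Si: the two effects oppose for this pair; the across-period effect wins (325 vs 134 kJ/mol).
Note the exception: Si has a higher electron affinity than P, contrary to the simple trend — adding an electron to P's half-filled 3p³ is unfavourable, so Si (3p²) has the more exothermic EA.
For reference (kJ/mol): Si 134, P 72, Br 325, Ba 14.
So from lowest to highest: Ba < P < Si < Br.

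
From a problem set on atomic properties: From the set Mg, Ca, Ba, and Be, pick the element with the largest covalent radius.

Ba

Be is in period 2, group 2; Mg is in period 3, group 2; Ca is in period 4, group 2; Ba is in period 6, group 2.
Across a period the added protons contract the valence shell; down a group each new principal shell makes the atom larger.
All are in group 2, so atomic radius increases down the group.
The largest covalent radius among these belongs to Ba.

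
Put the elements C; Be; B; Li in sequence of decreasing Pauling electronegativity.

C > B > Be > Li

Atoms toward the upper right of the periodic table pull bonding electrons most strongly.
All lie in period 2, so electronegativity increases left to right.
So from highest to lowest: C > B > Be > Li.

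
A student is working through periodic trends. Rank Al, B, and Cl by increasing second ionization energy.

IE_2 is the cost of taking one more electron from the +1 cation: Al⁺ still has 2 valence electrons; B⁺ still has 2 valence electrons; Cl⁺ still has 6 valence electrons.
All are still removing valence electrons, so compare the +1 ions as you would atoms: IE_2 generally rises across a period (higher Z_eff) and falls down a group (larger shell), subject to the usual subshell exceptions.
Valence configurations: Al⁺ [Ne]3s², B⁺ [He]2s², Cl⁺ [Ne]3s²3p⁴.
The numbers (kJ/mol): Al 1817, B 2427, Cl 2298.
Putting it together, IE_2: Al < Cl < B.

Al < Cl < B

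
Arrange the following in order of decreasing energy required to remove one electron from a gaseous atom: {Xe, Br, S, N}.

N > Xe > Br > S

IE₁ increases left→right with effective nuclear charge and decreases top→bottom as the valence shell moves farther out.
These sit on a diagonal, where the across-period and down-group effects partly cancel.
Br > S: the two effects oppose for this pair; the across-period effect wins (1140 vs 1000 kJ/mol).
Xe > Br: the two effects oppose for this pair; the across-period effect wins (1170 vs 1140 kJ/mol).
N > Xe: period and group pull opposite ways; the down-group shift dominates (1402 vs 1170 kJ/mol).
Approximate values (kJ/mol): N 1402, S 1000, Br 1140, Xe 1170.
So from highest to lowest: N > Xe > Br > S.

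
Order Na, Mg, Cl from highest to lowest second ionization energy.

Na > Cl > Mg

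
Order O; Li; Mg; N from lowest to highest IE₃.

Consider each +2 ion: O²⁺ still has 4 valence electrons; Li²⁺ is already 1 electron into the core; Mg²⁺ is the bare [Ne] core; N²⁺ still has 3 valence electrons.
Breaking into a closed-shell core is much more expensive than removing a leftover valence electron — Mg and Li have the largest IE_3 here.
Valence configurations: O²⁺ [He]2s²2p², N²⁺ [He]2s²2p¹.
The numbers (kJ/mol): O 5300, Li 11815, Mg 7733, N 4578.
So the third ionization energies run N < O < Mg < Li.

N < O < Mg < Li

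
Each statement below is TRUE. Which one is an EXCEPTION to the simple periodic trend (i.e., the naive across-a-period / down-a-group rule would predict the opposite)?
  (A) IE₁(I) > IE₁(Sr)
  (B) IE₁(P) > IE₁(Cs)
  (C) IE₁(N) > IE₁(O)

(C)

The general trend: IE₁ increases across a period and decreases down a group.
(A) I (period 5, group 17) vs Sr (period 5, group 2): the stated order agrees with the simple trend.
(B) P (period 3, group 15) vs Cs (period 6, group 1): the stated order agrees with the simple trend.
(C) N (period 2, group 15) vs O (period 2, group 16): the stated order contradicts the simple trend.
The exception is (C): pairing an electron in O's 2p⁴ costs repulsion energy, so O ionizes more easily than half-filled N (2p³).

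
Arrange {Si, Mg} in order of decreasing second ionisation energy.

Si > Mg

After 1 electron has been removed, what remains? Si⁺ still has 3 valence electrons; Mg⁺ still has 1 valence electron.
All are still removing valence electrons, so compare the +1 ions as you would atoms: IE_2 generally rises across a period (higher Z_eff) and falls down a group (larger shell), subject to the usual subshell exceptions.
Valence configurations: Si⁺ [Ne]3s²3p¹, Mg⁺ [Ne]3s¹.
The numbers (kJ/mol): Si 1577, Mg 1451.
Hence IE_2: Mg < Si.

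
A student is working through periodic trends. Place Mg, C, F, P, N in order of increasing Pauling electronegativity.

C is in period 2, group 14; N is in period 2, group 15; F is in period 2, group 17; Mg is in period 3, group 2; P is in period 3, group 15.
Electronegativity increases across a period and decreases down a group, tracking effective nuclear charge and atomic size.
These span different periods and groups, so the two trends combine.
P > Mg: P lies to the right of Mg in period 3, so the across-period effect alone puts P higher.
C > P: the two effects oppose for this pair; the down-group effect wins (2.55 vs 2.19).
N > C: both are in period 2; the period trend gives N the larger value.
F > N: F lies to the right of N in period 2, so the across-period effect alone puts F higher.
Approximate values (Pauling): C 2.55, N 3.04, F 3.98, Mg 1.31, P 2.19.
So from lowest to highest: Mg < P < C < N < F.

Mg < P < C < N < F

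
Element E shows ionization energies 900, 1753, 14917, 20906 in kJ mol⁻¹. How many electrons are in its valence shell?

2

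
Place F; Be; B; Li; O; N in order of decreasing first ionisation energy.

Li is in period 2, group 1; Be is in period 2, group 2; B is in period 2, group 13; N is in period 2, group 15; O is in period 2, group 16; F is in period 2, group 17.
IE₁ increases left→right with effective nuclear charge and decreases top→bottom as the valence shell moves farther out.
All lie in period 2; the across-period trend (first ionization energy increases left to right) applies, with the exception below.
Note the exception: Be has a higher first ionization energy than B, contrary to the simple trend — removing B's lone 2p electron is easier than breaking Be's filled 2s².
Note the exception: N has a higher first ionization energy than O, contrary to the simple trend — pairing an electron in O's 2p⁴ costs repulsion energy, so O ionizes more easily than half-filled N (2p³).
Approximate values (kJ/mol): Li 520, Be 900, B 801, N 1402, O 1314, F 1681.
So from highest to lowest: F > N > O > Be > B > Li.

F > N > O > Be > B > Li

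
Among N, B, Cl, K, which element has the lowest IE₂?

Cl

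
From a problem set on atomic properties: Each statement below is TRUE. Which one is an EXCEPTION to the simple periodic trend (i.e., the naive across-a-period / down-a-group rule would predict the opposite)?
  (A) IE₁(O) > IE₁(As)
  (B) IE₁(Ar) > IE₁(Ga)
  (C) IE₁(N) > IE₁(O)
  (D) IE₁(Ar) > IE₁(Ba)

The general trend: first ionisation energy increases across a period and decreases down a group.
(A) O (period 2, group 16) vs As (period 4, group 15): the stated order agrees with the simple trend.
(B) Ar (period 3, group 18) vs Ga (period 4, group 13): the stated order agrees with the simple trend.
(C) N (period 2, group 15) vs O (period 2, group 16): the stated order contradicts the simple trend.
(D) Ar (period 3, group 18) vs Ba (period 6, group 2): the stated order agrees with the simple trend.
The exception is (C): pairing an electron in O's 2p⁴ costs repulsion energy, so O ionizes more easily than half-filled N (2p³).

(C)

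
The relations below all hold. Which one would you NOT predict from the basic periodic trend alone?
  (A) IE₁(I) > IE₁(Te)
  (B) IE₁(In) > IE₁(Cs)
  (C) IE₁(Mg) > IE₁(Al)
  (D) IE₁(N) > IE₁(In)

(C)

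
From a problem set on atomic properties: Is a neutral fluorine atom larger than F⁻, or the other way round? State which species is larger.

Forming F⁻ adds 1 electron to F. More electron–electron repulsion in the same shell, with unchanged nuclear charge, lets the cloud expand.
An anion is larger than its parent atom: F⁻ > F.

F⁻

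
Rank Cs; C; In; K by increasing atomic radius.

Radius decreases left→right (rising Z_eff, same n) and increases top→bottom (higher n).
Neither a single period nor a single group — weigh both effects.
In > C: relative to C, both the across-period and down-group shifts push In's atomic radius up.
K > In: the two effects oppose for this pair; the across-period effect wins (196 vs 142 pm).
Cs > K: Cs sits below K in group 1, so the down-group effect alone puts Cs larger.
Tabulated atomic radius (pm): C 75, K 196, In 142, Cs 232.
So from smallest to largest: C < In < K < Cs.

C, In, K, Cs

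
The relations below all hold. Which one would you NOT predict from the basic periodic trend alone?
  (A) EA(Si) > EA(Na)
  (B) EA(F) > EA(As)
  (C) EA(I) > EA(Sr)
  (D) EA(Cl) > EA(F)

(D)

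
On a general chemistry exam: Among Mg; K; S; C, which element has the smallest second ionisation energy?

The second ionization energy removes an electron from the +1 ion. For each element: Mg⁺ still has 1 valence electron; K⁺ is the bare [Ar] core; S⁺ still has 5 valence electrons; C⁺ still has 3 valence electrons.
Pulling an electron out of a noble-gas core costs far more than removing a remaining valence electron, so K sits at the high end of IE_2.
Valence configurations: Mg⁺ [Ne]3s¹, S⁺ [Ne]3s²3p³, C⁺ [He]2s²2p¹.
Approximate IE_2 values (kJ/mol): Mg 1451, K 3052, S 2252, C 2353.
Putting it together, IE_2: Mg < S < C < K.

Mg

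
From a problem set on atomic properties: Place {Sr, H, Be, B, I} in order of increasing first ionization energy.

Sr < B < Be < I < H

H is in period 1, group 1; Be is in period 2, group 2; B is in period 2, group 13; Sr is in period 5, group 2; I is in period 5, group 17.
First ionization energy rises across a period (greater Z_eff holds electrons more tightly) and falls down a group (valence electrons are farther from the nucleus).
These span different periods and groups, so the two trends combine.
B > Sr: relative to Sr, both the across-period and down-group shifts push B's first ionization energy up.
Be > B: this pair runs against the simple trend — see the exception note.
I > Be: period and group pull opposite ways; the across-period shift dominates (1008 vs 900 kJ/mol).
H > I: period and group pull opposite ways; the down-group shift dominates (1312 vs 1008 kJ/mol).
Note the exception: Be has a higher first ionization energy than B, contrary to the simple trend — removing B's lone 2p electron is easier than breaking Be's filled 2s².
Approximate values (kJ/mol): H 1312, Be 900, B 801, Sr 550, I 1008.
So from lowest to highest: Sr < B < Be < I < H.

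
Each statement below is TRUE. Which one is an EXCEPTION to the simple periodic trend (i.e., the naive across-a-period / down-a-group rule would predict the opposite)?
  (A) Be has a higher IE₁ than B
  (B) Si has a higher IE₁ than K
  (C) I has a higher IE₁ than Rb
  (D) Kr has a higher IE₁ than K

The general trend: IE₁ increases across a period and decreases down a group.
(A) Be (period 2, group 2) vs B (period 2, group 13): the stated order contradicts the simple trend.
(B) Si (period 3, group 14) vs K (period 4, group 1): the stated order agrees with the simple trend.
(C) I (period 5, group 17) vs Rb (period 5, group 1): the stated order agrees with the simple trend.
(D) Kr (period 4, group 18) vs K (period 4, group 1): the stated order agrees with the simple trend.
The exception is (A): removing B's lone 2p electron is easier than breaking Be's filled 2s².

(A)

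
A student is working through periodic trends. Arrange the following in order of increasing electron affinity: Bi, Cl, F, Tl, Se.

Tl < Bi < Se < F < Cl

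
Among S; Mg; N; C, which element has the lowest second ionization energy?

After 1 electron has been removed, what remains? S⁺ still has 5 valence electrons; Mg⁺ still has 1 valence electron; N⁺ still has 4 valence electrons; C⁺ still has 3 valence electrons.
All are still removing valence electrons, so compare the +1 ions as you would atoms: IE_2 generally rises across a period (higher Z_eff) and falls down a group (larger shell), subject to the usual subshell exceptions.
Valence configurations: S⁺ [Ne]3s²3p³, Mg⁺ [Ne]3s¹, N⁺ [He]2s²2p², C⁺ [He]2s²2p¹.
The numbers (kJ/mol): S 2252, Mg 1451, N 2856, C 2353.
Overall IE_2 order: Mg < S < C < N.

Mg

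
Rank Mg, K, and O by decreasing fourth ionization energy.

Mg > O > K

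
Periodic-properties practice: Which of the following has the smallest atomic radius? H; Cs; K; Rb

H is in period 1, group 1; K is in period 4, group 1; Rb is in period 5, group 1; Cs is in period 6, group 1.
Radius decreases left→right (rising Z_eff, same n) and increases top→bottom (higher n).
All are in group 1, so atomic radius increases down the group.
The smallest atomic radius among these belongs to H.

H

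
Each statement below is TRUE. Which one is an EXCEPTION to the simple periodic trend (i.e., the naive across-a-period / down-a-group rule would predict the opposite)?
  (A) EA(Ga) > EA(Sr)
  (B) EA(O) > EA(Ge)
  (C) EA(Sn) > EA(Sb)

The general trend: electron affinity increases across a period and decreases down a group.
(A) Ga (period 4, group 13) vs Sr (period 5, group 2): the stated order agrees with the simple trend.
(B) O (period 2, group 16) vs Ge (period 4, group 14): the stated order agrees with the simple trend.
(C) Sn (period 5, group 14) vs Sb (period 5, group 15): the stated order contradicts the simple trend.
The exception is (C): adding an electron to Sb's half-filled 5p³ is unfavourable, so Sn has the more exothermic EA.

(C)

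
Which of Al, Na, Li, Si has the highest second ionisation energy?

The second ionization energy removes an electron from the +1 ion. For each element: Al⁺ still has 2 valence electrons; Na⁺ is the bare [Ne] core; Li⁺ is the bare [He] core; Si⁺ still has 3 valence electrons.
Breaking into a closed-shell core is much more expensive than removing a leftover valence electron — Na and Li have the largest IE_2 here.
Valence configurations: Al⁺ [Ne]3s², Si⁺ [Ne]3s²3p¹.
Si⁺ loses a lone 3p electron whereas Al⁺ must break into a filled 3s² pair, so IE_2(Al) > IE_2(Si) even though Si has the higher nuclear charge.
Tabulated IE_2 (kJ/mol): Al 1817, Na 4562, Li 7298, Si 1577.
Hence IE_2: Si < Al < Na < Li.

Li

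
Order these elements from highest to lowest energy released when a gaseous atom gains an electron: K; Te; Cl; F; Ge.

Cl > F > Te > Ge > K

F is in period 2, group 17; Cl is in period 3, group 17; K is in period 4, group 1; Ge is in period 4, group 14; Te is in period 5, group 16.
EA tends to increase across a period and decrease down a group, though the pattern is less regular than for IE or radius.
These span different periods and groups, so the two trends combine.
Ge > K: Ge lies to the right of K in period 4, so the across-period effect alone puts Ge higher.
Te > Ge: period and group pull opposite ways; the across-period shift dominates (190 vs 119 kJ/mol).
F > Te: both effects reinforce here, so F is clearly the higher of the two.
Cl > F: this pair runs against the simple trend — see the exception note.
Note the exception: Cl has a higher electron affinity than F, contrary to the simple trend — F's small 2p subshell makes the incoming electron feel strong e⁻–e⁻ repulsion, so Cl actually releases more energy on gaining an electron.
For reference (kJ/mol): F 328, Cl 349, K 48, Ge 119, Te 190.
So from highest to lowest: Cl > F > Te > Ge > K.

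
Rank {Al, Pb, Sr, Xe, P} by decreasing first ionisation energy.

Xe > P > Pb > Al > Sr

Al is in period 3, group 13; P is in period 3, group 15; Sr is in period 5, group 2; Xe is in period 5, group 18; Pb is in period 6, group 14.
First ionization energy rises across a period (greater Z_eff holds electrons more tightly) and falls down a group (valence electrons are farther from the nucleus).
Here both period and group differ, so the two effects have to be weighed against each other.
Al > Sr: both effects reinforce here, so Al is clearly the higher of the two.
Pb > Al: period and group pull opposite ways; the across-period shift dominates (716 vs 578 kJ/mol).
P > Pb: relative to Pb, both the across-period and down-group shifts push P's first ionization energy up.
Xe > P: the two effects oppose for this pair; the across-period effect wins (1170 vs 1012 kJ/mol).
Approximate values (kJ/mol): Al 578, P 1012, Sr 550, Xe 1170, Pb 716.
So from highest to lowest: Xe > P > Pb > Al > Sr.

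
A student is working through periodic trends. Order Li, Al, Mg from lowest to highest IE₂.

Mg, Al, Li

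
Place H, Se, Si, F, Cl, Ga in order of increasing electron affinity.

Ga, H, Si, Se, F, Cl

Adding an electron releases more energy for atoms nearer the top right (short of the noble gases).
Here both period and group differ, so the two effects have to be weighed against each other.
H > Ga: period and group pull opposite ways; the down-group shift dominates (73 vs 29 kJ/mol).
Si > H: the two effects oppose for this pair; the across-period effect wins (134 vs 73 kJ/mol).
Se > Si: the two effects oppose for this pair; the across-period effect wins (195 vs 134 kJ/mol).
F > Se: both effects reinforce here, so F is clearly the higher of the two.
Cl > F: this pair runs against the simple trend — see the exception note.
Note the exception: Cl has a higher electron affinity than F, contrary to the simple trend — F's small 2p subshell makes the incoming electron feel strong e⁻–e⁻ repulsion, so Cl actually releases more energy on gaining an electron.
Tabulated electron affinity (kJ/mol): H 73, F 328, Si 134, Cl 349, Ga 29, Se 195.
So from lowest to highest: Ga < H < Si < Se < F < Cl.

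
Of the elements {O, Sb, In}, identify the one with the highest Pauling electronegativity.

O is in period 2, group 16; In is in period 5, group 13; Sb is in period 5, group 15.
Smaller atoms with higher effective nuclear charge are more electronegative.
Neither a single period nor a single group — weigh both effects.
Sb > In: Sb lies to the right of In in period 5, so the across-period effect alone puts Sb higher.
O > Sb: both effects reinforce here, so O is clearly the higher of the two.
Tabulated electronegativity (Pauling): O 3.44, In 1.78, Sb 2.05.
The highest Pauling electronegativity among these belongs to O.

O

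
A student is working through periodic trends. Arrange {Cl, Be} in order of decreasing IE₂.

Consider each +1 ion: Cl⁺ still has 6 valence electrons; Be⁺ still has 1 valence electron.
All are still removing valence electrons, so compare the +1 ions as you would atoms: IE_2 generally rises across a period (higher Z_eff) and falls down a group (larger shell), subject to the usual subshell exceptions.
Valence configurations: Cl⁺ [Ne]3s²3p⁴, Be⁺ [He]2s¹.
Approximate IE_2 values (kJ/mol): Cl 2298, Be 1757.
Overall IE_2 order: Be < Cl.

Cl, Be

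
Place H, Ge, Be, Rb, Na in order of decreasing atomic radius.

Rb > Na > Ge > Be > H

H is in period 1, group 1; Be is in period 2, group 2; Na is in period 3, group 1; Ge is in period 4, group 14; Rb is in period 5, group 1.
Radius decreases left→right (rising Z_eff, same n) and increases top→bottom (higher n).
Neither a single period nor a single group — weigh both effects.
Be > H: period and group pull opposite ways; the down-group shift dominates (102 vs 32 pm).
Ge > Be: period and group pull opposite ways; the down-group shift dominates (121 vs 102 pm).
Na > Ge: period and group pull opposite ways; the across-period shift dominates (155 vs 121 pm).
Rb > Na: they share group 1; the group trend gives Rb the larger value.
Tabulated atomic radius (pm): H 32, Be 102, Na 155, Ge 121, Rb 210.
So from largest to smallest: Rb > Na > Ge > Be > H.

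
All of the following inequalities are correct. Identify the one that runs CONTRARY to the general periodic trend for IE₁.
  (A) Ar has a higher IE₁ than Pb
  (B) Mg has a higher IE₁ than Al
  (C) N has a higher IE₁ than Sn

(B)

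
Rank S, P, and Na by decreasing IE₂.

After 1 electron has been removed, what remains? S⁺ still has 5 valence electrons; P⁺ still has 4 valence electrons; Na⁺ is the bare [Ne] core.
Pulling an electron out of a noble-gas core costs far more than removing a remaining valence electron, so Na sits at the high end of IE_2.
Valence configurations: S⁺ [Ne]3s²3p³, P⁺ [Ne]3s²3p².
Approximate IE_2 values (kJ/mol): S 2252, P 1907, Na 4562.
So the second ionization energies run P < S < Na.

Na > S > P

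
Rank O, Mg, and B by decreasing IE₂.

O > B > Mg

Consider each +1 ion: O⁺ still has 5 valence electrons; Mg⁺ still has 1 valence electron; B⁺ still has 2 valence electrons.
All are still removing valence electrons, so compare the +1 ions as you would atoms: IE_2 generally rises across a period (higher Z_eff) and falls down a group (larger shell), subject to the usual subshell exceptions.
Valence configurations: O⁺ [He]2s²2p³, Mg⁺ [Ne]3s¹, B⁺ [He]2s².
Approximate IE_2 values (kJ/mol): O 3388, Mg 1451, B 2427.
So the second ionization energies run Mg < B < O.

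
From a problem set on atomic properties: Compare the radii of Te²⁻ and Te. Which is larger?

Te²⁻

Forming Te²⁻ adds 2 electrons to Te. More electron–electron repulsion in the same shell, with unchanged nuclear charge, lets the cloud expand.
An anion is larger than its parent atom: Te²⁻ > Te.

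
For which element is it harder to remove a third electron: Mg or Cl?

Mg

After 2 electrons have been removed, what remains? Mg²⁺ is the bare [Ne] core; Cl²⁺ still has 5 valence electrons.
Core electrons are held far more tightly than valence electrons, so Mg tops the IE_3 order.
Tabulated IE_3 (kJ/mol): Mg 7733, Cl 3822.
Putting it together, IE_3: Cl < Mg.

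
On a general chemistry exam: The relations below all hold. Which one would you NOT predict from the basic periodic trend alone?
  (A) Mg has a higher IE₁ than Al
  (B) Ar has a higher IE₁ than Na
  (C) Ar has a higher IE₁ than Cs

The general trend: IE₁ increases across a period and decreases down a group.
(A) Mg (period 3, group 2) vs Al (period 3, group 13): the stated order contradicts the simple trend.
(B) Ar (period 3, group 18) vs Na (period 3, group 1): the stated order agrees with the simple trend.
(C) Ar (period 3, group 18) vs Cs (period 6, group 1): the stated order agrees with the simple trend.
The exception is (A): Al's single 3p electron is easier to remove than one from Mg's filled 3s².

(A)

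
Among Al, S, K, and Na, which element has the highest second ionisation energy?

Na

Consider each +1 ion: Al⁺ still has 2 valence electrons; S⁺ still has 5 valence electrons; K⁺ is the bare [Ar] core; Na⁺ is the bare [Ne] core.
Pulling an electron out of a noble-gas core costs far more than removing a remaining valence electron, so K and Na sit at the high end of IE_2.
Valence configurations: Al⁺ [Ne]3s², S⁺ [Ne]3s²3p³.
Tabulated IE_2 (kJ/mol): Al 1817, S 2252, K 3052, Na 4562.
Putting it together, IE_2: Al < S < K < Na.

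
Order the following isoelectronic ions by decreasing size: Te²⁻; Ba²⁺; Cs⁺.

All of these have 54 electrons, so size is governed by nuclear charge alone: the more protons, the stronger the pull on the same electron cloud, and the smaller the ion.
Nuclear charges: Ba²⁺ (Z=56), Cs⁺ (Z=55), Te²⁻ (Z=52).
Largest to smallest: Te²⁻ > Cs⁺ > Ba²⁺.

Te²⁻ > Cs⁺ > Ba²⁺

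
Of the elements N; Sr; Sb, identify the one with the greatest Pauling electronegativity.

N is in period 2, group 15; Sr is in period 5, group 2; Sb is in period 5, group 15.
EN rises left→right (higher Z_eff, smaller atoms) and falls top→bottom (larger, more shielded atoms).
Neither a single period nor a single group — weigh both effects.
Sb > Sr: both are in period 5; the period trend gives Sb the larger value.
N > Sb: they share group 15; the group trend gives N the larger value.
Approximate values (Pauling): N 3.04, Sr 0.95, Sb 2.05.
The greatest Pauling electronegativity among these belongs to N.

N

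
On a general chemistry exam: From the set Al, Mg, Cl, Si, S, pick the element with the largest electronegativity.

Mg is in period 3, group 2; Al is in period 3, group 13; Si is in period 3, group 14; S is in period 3, group 16; Cl is in period 3, group 17.
Atoms toward the upper right of the periodic table pull bonding electrons most strongly.
All lie in period 3, so electronegativity increases left to right.
The largest electronegativity among these belongs to Cl.

Cl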